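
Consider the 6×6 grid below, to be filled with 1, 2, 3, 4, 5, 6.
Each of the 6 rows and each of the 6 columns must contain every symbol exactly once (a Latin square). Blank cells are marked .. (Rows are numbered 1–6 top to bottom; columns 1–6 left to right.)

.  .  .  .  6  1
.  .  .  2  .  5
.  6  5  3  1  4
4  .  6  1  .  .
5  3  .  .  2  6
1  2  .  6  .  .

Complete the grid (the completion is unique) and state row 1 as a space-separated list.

3 4 2 5 6 1

Row 3, column 1: row 3 has {1, 3, 4, 5, 6} and column 1 has {1, 4, 5}, leaving only 2.
Row 1, column 1: row 1 has {1, 6} and column 1 has {1, 2, 4, 5}, leaving only 3.
Row 2, column 1: row 2 has {2, 5} and column 1 has {1, 2, 3, 4, 5}, leaving only 6.
Row 4, column 2: row 4 has {1, 4, 6} and column 2 has {2, 3, 6}, leaving only 5.
Row 1, column 2: row 1 has {1, 3, 6} and column 2 has {2, 3, 5, 6}, leaving only 4.
Row 1, column 3: row 1 has {1, 3, 4, 6} and column 3 has {5, 6}, leaving only 2.
Row 1, column 4: row 1 has {1, 2, 3, 4, 6} and column 4 has {1, 2, 3, 6}, leaving only 5.
So row 1 reads: 3 4 2 5 6 1.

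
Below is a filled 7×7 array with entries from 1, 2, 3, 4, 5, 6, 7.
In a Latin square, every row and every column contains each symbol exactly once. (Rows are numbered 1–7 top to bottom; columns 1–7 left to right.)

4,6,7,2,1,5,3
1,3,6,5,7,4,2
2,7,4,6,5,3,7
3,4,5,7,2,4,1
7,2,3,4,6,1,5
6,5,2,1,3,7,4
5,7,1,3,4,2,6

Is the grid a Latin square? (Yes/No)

Row 4 contains 4 twice (at columns 2 and 6); row 3 is also not a permutation.

No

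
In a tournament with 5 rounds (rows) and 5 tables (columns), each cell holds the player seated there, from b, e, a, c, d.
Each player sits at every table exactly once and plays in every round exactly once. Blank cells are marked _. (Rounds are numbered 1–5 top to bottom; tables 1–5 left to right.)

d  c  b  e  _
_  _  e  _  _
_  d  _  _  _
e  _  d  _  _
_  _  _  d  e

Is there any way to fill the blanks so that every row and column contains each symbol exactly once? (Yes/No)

No

Round 1, table 5: round 1 has {b, e, c, d} and table 5 has {e}, so it must be a.
Round 2, table 2 is narrowed to {b, a}, and trying each in turn leads to a cell whose round and table between them rule out every symbol. The grid has no valid completion.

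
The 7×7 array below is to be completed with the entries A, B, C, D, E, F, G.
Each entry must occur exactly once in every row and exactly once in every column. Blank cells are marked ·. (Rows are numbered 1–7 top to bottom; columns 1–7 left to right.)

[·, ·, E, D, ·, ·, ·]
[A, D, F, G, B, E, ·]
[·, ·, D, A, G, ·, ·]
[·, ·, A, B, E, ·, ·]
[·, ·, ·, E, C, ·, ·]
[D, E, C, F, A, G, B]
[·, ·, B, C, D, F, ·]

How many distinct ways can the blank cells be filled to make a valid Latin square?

14

Row 1, column 1: eliminating its row and column leaves {B, C, F, G}.
Row 1, column 2: eliminating its row and column leaves {A, B, C, F, G}.
Row 1, column 5: eliminating its row and column leaves {F}.
Row 1, column 6: eliminating its row and column leaves {A, B, C}.
Row 1, column 7: eliminating its row and column leaves {A, C, F, G}.
Row 2, column 7: eliminating its row and column leaves {C}.
Row 3, column 1: eliminating its row and column leaves {B, C, E, F}.
Row 3, column 2: eliminating its row and column leaves {B, C, F}.
Row 3, column 6: eliminating its row and column leaves {B, C}.
Row 3, column 7: eliminating its row and column leaves {C, E, F}.
Row 4, column 1: eliminating its row and column leaves {C, F, G}.
Row 4, column 2: eliminating its row and column leaves {C, F, G}.
Row 4, column 6: eliminating its row and column leaves {C, D}.
Row 4, column 7: eliminating its row and column leaves {C, D, F, G}.
Row 5, column 1: eliminating its row and column leaves {B, F, G}.
Row 5, column 2: eliminating its row and column leaves {A, B, F, G}.
Row 5, column 3: eliminating its row and column leaves {G}.
Row 5, column 6: eliminating its row and column leaves {A, B, D}.
Row 5, column 7: eliminating its row and column leaves {A, D, F, G}.
Row 7, column 1: eliminating its row and column leaves {E, G}.
Row 7, column 2: eliminating its row and column leaves {A, G}.
Row 7, column 7: eliminating its row and column leaves {A, E, G}.
Enumerating the assignments across these blanks that avoid any row or column repeat gives 14 completions.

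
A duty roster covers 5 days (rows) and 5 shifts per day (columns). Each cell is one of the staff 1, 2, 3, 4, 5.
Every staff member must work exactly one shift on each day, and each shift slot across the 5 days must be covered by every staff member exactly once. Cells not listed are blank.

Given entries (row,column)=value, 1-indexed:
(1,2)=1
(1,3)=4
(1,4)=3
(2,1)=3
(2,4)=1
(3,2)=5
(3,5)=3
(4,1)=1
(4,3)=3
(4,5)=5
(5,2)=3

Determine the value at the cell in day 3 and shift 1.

Day 1, shift 5: day 1 has {1, 3, 4} and shift 5 has {3, 5}, leaving only 2.
Day 1, shift 1: day 1 has {1, 2, 3, 4} and shift 1 has {1, 3}, leaving only 5.
Day 2, shift 5: day 2 has {1, 3} and shift 5 has {2, 3, 5}, leaving only 4.
Day 2, shift 2: day 2 has {1, 3, 4} and shift 2 has {1, 3, 5}, leaving only 2.
Day 2, shift 3: day 2 has {1, 2, 3, 4} and shift 3 has {3, 4}, leaving only 5.
Day 4, shift 2: day 4 has {1, 3, 5} and shift 2 has {1, 2, 3, 5}, leaving only 4.
Day 4, shift 4: day 4 has {1, 3, 4, 5} and shift 4 has {1, 3}, leaving only 2.
Day 3, shift 4: day 3 has {3, 5} and shift 4 has {1, 2, 3}, leaving only 4.
Day 3 already has {3, 4, 5} and shift 1 already has {1, 3, 5}, so day 3, shift 1 must be 2.

2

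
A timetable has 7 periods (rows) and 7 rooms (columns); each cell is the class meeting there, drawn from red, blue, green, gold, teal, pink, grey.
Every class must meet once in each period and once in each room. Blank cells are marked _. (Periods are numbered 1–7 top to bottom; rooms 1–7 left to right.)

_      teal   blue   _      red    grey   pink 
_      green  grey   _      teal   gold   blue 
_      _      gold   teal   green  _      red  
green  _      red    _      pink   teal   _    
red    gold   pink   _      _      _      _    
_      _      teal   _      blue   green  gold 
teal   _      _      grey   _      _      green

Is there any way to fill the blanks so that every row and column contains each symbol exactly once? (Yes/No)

No

Period 7, room 3: period 7 together with room 3 already contain {red, blue, green, gold, teal, pink, grey} — every symbol — so nothing can go there. The grid has no valid completion.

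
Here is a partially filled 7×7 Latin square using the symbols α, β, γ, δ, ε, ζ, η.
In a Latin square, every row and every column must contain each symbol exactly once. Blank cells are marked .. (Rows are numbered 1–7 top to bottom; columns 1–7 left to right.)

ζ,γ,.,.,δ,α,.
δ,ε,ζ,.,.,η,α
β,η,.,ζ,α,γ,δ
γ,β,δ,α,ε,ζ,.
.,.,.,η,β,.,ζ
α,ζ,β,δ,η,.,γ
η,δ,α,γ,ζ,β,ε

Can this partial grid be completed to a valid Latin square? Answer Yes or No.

Yes

No row or column among the givens repeats a symbol, and propagating forced cells runs into no contradiction.
One valid completion exists (for instance, ζ γ η ε δ α β / δ ε ζ β γ η α / β η ε ζ α γ δ / γ β δ α ε ζ η / ε α γ η β δ ζ / α ζ β δ η ε γ / η δ α γ ζ β ε).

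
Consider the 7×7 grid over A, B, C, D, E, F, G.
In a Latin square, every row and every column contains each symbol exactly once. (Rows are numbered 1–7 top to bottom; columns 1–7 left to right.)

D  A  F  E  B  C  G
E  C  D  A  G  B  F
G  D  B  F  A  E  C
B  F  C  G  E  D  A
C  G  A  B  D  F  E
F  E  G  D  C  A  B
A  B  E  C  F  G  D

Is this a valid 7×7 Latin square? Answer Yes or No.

Each row is a permutation of the 7 symbols, and so is each column.

Yes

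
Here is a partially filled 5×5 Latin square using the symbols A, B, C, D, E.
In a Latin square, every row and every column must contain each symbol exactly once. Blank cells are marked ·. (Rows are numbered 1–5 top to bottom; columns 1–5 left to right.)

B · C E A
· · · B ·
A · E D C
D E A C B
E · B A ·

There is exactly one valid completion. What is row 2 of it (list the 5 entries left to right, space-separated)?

C A D B E

Row 2, column 1: row 2 has {B} and column 1 has {A, B, D, E}, leaving only C.
Row 2, column 3: row 2 has {B, C} and column 3 has {A, B, C, E}, leaving only D.
Row 2, column 2: row 2 has {B, C, D} and column 2 has {E}, leaving only A.
Row 2, column 5: row 2 has {A, B, C, D} and column 5 has {A, B, C}, leaving only E.
So row 2 reads: C A D B E.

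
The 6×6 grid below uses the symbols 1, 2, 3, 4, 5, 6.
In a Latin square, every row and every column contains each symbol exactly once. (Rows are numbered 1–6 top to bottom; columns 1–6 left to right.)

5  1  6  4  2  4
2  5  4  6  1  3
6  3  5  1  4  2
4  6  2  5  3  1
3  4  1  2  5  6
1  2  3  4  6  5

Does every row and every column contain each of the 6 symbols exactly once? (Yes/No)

No

Column 4 contains 4 twice (at rows 1 and 6), so it is not a permutation.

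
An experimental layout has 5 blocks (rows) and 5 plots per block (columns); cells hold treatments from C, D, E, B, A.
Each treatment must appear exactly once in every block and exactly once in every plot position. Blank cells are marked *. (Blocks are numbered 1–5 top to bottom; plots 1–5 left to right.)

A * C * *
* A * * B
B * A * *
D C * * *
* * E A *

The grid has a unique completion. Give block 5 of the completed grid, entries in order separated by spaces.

C B E A D

Block 5, plot 1: block 5 has {E, A} and plot 1 has {D, B, A}, leaving only C.
Block 5, plot 5: block 5 has {C, E, A} and plot 5 has {B}, leaving only D.
Block 5, plot 2: block 5 has {C, D, E, A} and plot 2 has {C, A}, leaving only B.
So block 5 reads: C B E A D.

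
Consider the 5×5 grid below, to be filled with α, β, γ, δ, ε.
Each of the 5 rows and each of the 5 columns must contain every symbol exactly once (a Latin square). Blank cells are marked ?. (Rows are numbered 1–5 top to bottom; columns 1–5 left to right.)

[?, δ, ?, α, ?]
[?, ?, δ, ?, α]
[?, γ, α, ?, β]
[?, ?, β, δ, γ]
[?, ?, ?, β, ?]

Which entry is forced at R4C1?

Row 1, column 5: row 1 has {α, δ} and column 5 has {α, β, γ}, leaving only ε.
Row 1, column 3: row 1 has {α, δ, ε} and column 3 has {α, β, δ}, leaving only γ.
Row 1, column 1: row 1 has {α, γ, δ, ε} and column 1 has {}, leaving only β.
Row 3, column 4: row 3 has {α, β, γ} and column 4 has {α, β, δ}, leaving only ε.
Row 2, column 4: row 2 has {α, δ} and column 4 has {α, β, δ, ε}, leaving only γ.
Row 2, column 1: row 2 has {α, γ, δ} and column 1 has {β}, leaving only ε.
Row 4 already has {β, γ, δ} and column 1 already has {β, ε}, so row 4, column 1 must be α.

α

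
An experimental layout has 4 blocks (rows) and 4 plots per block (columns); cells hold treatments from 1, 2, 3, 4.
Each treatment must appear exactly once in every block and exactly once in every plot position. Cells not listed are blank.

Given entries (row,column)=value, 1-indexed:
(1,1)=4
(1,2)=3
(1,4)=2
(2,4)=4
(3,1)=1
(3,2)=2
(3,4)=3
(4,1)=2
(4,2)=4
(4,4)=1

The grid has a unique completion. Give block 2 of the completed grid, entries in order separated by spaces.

3 1 2 4

Block 2, plot 1: block 2 has {4} and plot 1 has {1, 2, 4}, leaving only 3.
Block 2, plot 2: block 2 has {3, 4} and plot 2 has {2, 3, 4}, leaving only 1.
Block 2, plot 3: block 2 has {1, 3, 4} and plot 3 has {}, leaving only 2.
So block 2 reads: 3 1 2 4.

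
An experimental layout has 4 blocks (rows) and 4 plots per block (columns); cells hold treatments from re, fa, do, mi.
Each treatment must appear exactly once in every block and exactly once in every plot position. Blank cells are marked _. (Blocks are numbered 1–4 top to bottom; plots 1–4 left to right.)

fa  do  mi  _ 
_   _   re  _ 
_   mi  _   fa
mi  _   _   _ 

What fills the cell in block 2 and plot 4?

Block 1, plot 4: block 1 has {fa, do, mi} and plot 4 has {fa}, leaving only re.
Block 2, plot 1: block 2 has {re} and plot 1 has {fa, mi}, leaving only do.
Block 2 already has {re, do} and plot 4 already has {re, fa}, so block 2, plot 4 must be mi.

mi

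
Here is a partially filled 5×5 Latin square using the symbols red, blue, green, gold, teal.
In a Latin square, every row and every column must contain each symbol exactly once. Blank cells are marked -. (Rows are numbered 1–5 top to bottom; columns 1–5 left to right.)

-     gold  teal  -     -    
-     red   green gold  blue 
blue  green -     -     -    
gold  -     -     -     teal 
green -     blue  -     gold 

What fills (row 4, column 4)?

green

Row 1, column 1: row 1 has {gold, teal} and column 1 has {blue, green, gold}, leaving only red.
Row 1, column 5: row 1 has {red, gold, teal} and column 5 has {blue, gold, teal}, leaving only green.
Row 1, column 4: row 1 has {red, green, gold, teal} and column 4 has {gold}, leaving only blue.
Row 2, column 1: row 2 has {red, blue, green, gold} and column 1 has {red, blue, green, gold}, leaving only teal.
Row 3, column 5: row 3 has {blue, green} and column 5 has {blue, green, gold, teal}, leaving only red.
Row 3, column 3: row 3 has {red, blue, green} and column 3 has {blue, green, teal}, leaving only gold.
Row 3, column 4: row 3 has {red, blue, green, gold} and column 4 has {blue, gold}, leaving only teal.
Row 4, column 2: row 4 has {gold, teal} and column 2 has {red, green, gold}, leaving only blue.
Row 4, column 3: row 4 has {blue, gold, teal} and column 3 has {blue, green, gold, teal}, leaving only red.
Row 4 already has {red, blue, gold, teal} and column 4 already has {blue, gold, teal}, so row 4, column 4 must be green.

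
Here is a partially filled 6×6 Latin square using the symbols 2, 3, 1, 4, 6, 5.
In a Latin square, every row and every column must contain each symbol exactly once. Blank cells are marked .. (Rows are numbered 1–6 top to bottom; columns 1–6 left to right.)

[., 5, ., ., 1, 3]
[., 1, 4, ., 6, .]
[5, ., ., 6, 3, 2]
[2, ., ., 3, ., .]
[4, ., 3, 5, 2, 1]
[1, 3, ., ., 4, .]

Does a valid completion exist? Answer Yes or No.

Row 1, column 1: row 1 has {3, 1, 5} and column 1 has {2, 1, 4, 5}, so it must be 6.
Row 1, column 3: row 1 has {3, 1, 6, 5} and column 3 has {3, 4}, so it must be 2.
Row 1, column 4: row 1 has {2, 3, 1, 6, 5} and column 4 has {3, 6, 5}, so it must be 4.
Row 2, column 1: row 2 has {1, 4, 6} and column 1 has {2, 1, 4, 6, 5}, so it must be 3.
Row 2, column 4: row 2 has {3, 1, 4, 6} and column 4 has {3, 4, 6, 5}, so it must be 2.
Now row 6, column 4: row 6 together with column 4 already contain {2, 3, 1, 4, 6, 5} — every symbol — so nothing can go there. The grid has no valid completion.

No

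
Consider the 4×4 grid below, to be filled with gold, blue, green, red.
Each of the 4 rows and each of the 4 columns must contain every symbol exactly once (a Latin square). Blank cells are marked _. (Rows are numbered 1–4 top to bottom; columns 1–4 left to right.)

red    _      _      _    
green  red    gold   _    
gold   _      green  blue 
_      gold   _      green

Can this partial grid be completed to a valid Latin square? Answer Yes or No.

No

Row 2, column 4: row 2 together with column 4 already contain {gold, blue, green, red} — every symbol — so nothing can go there. The grid has no valid completion.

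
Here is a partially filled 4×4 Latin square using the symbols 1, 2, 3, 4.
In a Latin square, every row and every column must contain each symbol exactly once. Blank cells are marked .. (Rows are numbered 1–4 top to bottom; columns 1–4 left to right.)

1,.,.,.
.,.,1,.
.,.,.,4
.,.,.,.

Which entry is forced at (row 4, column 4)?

Row 4, column 4 is narrowed to {1, 2, 3}.
If it were 2, then row 2, column 4 would be left with no valid symbol.
If it were 3, then row 2, column 4 would be left with no valid symbol.
So row 4, column 4 must be 1.

1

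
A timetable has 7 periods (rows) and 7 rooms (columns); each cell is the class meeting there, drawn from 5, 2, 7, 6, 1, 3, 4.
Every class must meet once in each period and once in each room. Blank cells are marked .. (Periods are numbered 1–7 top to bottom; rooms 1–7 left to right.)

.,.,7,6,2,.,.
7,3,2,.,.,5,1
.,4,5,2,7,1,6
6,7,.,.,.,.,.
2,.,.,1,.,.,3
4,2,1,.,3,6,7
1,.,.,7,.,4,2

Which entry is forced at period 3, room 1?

3

Period 3 already has {5, 2, 7, 6, 1, 4} and room 1 already has {2, 7, 6, 1, 4}, so period 3, room 1 must be 3.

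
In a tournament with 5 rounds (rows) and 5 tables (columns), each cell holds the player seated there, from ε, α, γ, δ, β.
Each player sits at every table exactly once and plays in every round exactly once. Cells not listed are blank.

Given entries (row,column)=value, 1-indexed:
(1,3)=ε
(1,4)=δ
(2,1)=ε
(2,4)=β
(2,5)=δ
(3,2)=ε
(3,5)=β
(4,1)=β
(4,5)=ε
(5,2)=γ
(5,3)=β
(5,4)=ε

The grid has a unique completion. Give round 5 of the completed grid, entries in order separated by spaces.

Round 5, table 5: round 5 has {ε, γ, β} and table 5 has {ε, δ, β}, leaving only α.
Round 5, table 1: round 5 has {ε, α, γ, β} and table 1 has {ε, β}, leaving only δ.
So round 5 reads: δ γ β ε α.

δ γ β ε α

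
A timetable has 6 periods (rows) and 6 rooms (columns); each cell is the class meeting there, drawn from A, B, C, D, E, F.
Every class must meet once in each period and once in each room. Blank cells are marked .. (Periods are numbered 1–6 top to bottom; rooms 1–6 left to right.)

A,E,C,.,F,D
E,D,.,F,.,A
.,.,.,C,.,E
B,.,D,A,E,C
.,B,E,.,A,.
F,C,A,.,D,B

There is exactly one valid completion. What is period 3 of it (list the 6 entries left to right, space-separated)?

D A F C B E

Period 3, room 1: period 3 has {C, E} and room 1 has {A, B, E, F}, leaving only D.
Period 3, room 5: period 3 has {C, D, E} and room 5 has {A, D, E, F}, leaving only B.
Period 3, room 3: period 3 has {B, C, D, E} and room 3 has {A, C, D, E}, leaving only F.
Period 3, room 2: period 3 has {B, C, D, E, F} and room 2 has {B, C, D, E}, leaving only A.
So period 3 reads: D A F C B E.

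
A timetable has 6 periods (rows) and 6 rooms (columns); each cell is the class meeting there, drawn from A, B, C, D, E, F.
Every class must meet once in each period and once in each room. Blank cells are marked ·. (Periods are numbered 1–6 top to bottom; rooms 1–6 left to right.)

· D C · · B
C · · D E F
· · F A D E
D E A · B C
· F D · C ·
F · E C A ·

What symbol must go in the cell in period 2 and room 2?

Period 1, room 5: period 1 has {B, C, D} and room 5 has {A, B, C, D, E}, leaving only F.
Period 1, room 4: period 1 has {B, C, D, F} and room 4 has {A, C, D}, leaving only E.
Period 1, room 1: period 1 has {B, C, D, E, F} and room 1 has {C, D, F}, leaving only A.
Period 2, room 3: period 2 has {C, D, E, F} and room 3 has {A, C, D, E, F}, leaving only B.
Period 2 already has {B, C, D, E, F} and room 2 already has {D, E, F}, so period 2, room 2 must be A.

A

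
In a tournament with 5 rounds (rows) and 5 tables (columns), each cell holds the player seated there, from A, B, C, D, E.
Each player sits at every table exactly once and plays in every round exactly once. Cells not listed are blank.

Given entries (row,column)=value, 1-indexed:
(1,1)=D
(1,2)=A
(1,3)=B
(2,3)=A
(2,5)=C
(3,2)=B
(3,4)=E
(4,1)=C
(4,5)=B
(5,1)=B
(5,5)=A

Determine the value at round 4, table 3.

D

Round 1, table 4: round 1 has {A, B, D} and table 4 has {E}, leaving only C.
Round 1, table 5: round 1 has {A, B, C, D} and table 5 has {A, B, C}, leaving only E.
Round 2, table 1: round 2 has {A, C} and table 1 has {B, C, D}, leaving only E.
Round 2, table 2: round 2 has {A, C, E} and table 2 has {A, B}, leaving only D.
Round 2, table 4: round 2 has {A, C, D, E} and table 4 has {C, E}, leaving only B.
Round 3, table 1: round 3 has {B, E} and table 1 has {B, C, D, E}, leaving only A.
Round 3, table 5: round 3 has {A, B, E} and table 5 has {A, B, C, E}, leaving only D.
Round 3, table 3: round 3 has {A, B, D, E} and table 3 has {A, B}, leaving only C.
Round 4, table 2: round 4 has {B, C} and table 2 has {A, B, D}, leaving only E.
Round 4 already has {B, C, E} and table 3 already has {A, B, C}, so round 4, table 3 must be D.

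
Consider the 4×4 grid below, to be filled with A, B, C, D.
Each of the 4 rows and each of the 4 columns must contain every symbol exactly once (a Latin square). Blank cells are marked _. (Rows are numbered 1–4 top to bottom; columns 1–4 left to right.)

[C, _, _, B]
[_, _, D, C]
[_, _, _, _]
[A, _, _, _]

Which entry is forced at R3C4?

Row 1, column 3: row 1 has {B, C} and column 3 has {D}, leaving only A.
Row 1, column 2: row 1 has {A, B, C} and column 2 has {}, leaving only D.
Row 2, column 1: row 2 has {C, D} and column 1 has {A, C}, leaving only B.
Row 2, column 2: row 2 has {B, C, D} and column 2 has {D}, leaving only A.
Row 3, column 1: row 3 has {} and column 1 has {A, B, C}, leaving only D.
Row 3 already has {D} and column 4 already has {B, C}, so row 3, column 4 must be A.

A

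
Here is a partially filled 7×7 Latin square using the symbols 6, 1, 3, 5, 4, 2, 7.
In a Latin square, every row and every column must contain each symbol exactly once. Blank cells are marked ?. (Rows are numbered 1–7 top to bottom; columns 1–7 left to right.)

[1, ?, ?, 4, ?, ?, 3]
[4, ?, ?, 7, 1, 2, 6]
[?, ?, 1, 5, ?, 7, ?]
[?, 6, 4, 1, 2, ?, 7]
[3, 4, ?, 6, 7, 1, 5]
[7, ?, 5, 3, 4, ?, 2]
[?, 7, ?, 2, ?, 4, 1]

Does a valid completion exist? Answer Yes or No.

Row 2, column 3: row 2 has {6, 1, 4, 2, 7} and column 3 has {1, 5, 4}, so it must be 3.
Row 2, column 2: row 2 has {6, 1, 3, 4, 2, 7} and column 2 has {6, 4, 7}, so it must be 5.
Row 1, column 2: row 1 has {1, 3, 4} and column 2 has {6, 5, 4, 7}, so it must be 2.
Row 3, column 2: row 3 has {1, 5, 7} and column 2 has {6, 5, 4, 2, 7}, so it must be 3.
Row 3, column 5: row 3 has {1, 3, 5, 7} and column 5 has {1, 4, 2, 7}, so it must be 6.
Row 1, column 5: row 1 has {1, 3, 4, 2} and column 5 has {6, 1, 4, 2, 7}, so it must be 5.
Row 1, column 6: row 1 has {1, 3, 5, 4, 2} and column 6 has {1, 4, 2, 7}, so it must be 6.
Now row 6, column 6: row 6 together with column 6 already contain {6, 1, 3, 5, 4, 2, 7} — every symbol — so nothing can go there. The grid has no valid completion.

No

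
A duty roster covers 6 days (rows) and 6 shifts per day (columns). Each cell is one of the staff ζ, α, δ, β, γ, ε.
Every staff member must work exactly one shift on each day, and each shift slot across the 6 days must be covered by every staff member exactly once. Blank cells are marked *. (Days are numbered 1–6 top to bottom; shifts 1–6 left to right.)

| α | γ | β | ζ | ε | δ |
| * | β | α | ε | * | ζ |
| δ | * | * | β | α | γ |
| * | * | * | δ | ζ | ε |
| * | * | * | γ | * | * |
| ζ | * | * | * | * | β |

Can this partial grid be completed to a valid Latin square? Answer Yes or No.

Yes

No day or shift among the givens repeats a symbol, and propagating forced cells runs into no contradiction.
One valid completion exists (for instance, α γ β ζ ε δ / γ β α ε δ ζ / δ ζ ε β α γ / β α γ δ ζ ε / ε δ ζ γ β α / ζ ε δ α γ β).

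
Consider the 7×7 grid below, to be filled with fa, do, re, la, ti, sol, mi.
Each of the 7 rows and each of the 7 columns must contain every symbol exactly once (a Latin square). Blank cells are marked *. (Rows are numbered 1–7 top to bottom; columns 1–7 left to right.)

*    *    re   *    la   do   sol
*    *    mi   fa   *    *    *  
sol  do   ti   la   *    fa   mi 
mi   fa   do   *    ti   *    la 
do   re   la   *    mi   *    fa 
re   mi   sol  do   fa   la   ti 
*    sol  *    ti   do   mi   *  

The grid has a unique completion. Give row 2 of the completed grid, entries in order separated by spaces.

ti la mi fa sol re do

Row 1, column 2: row 1 has {do, re, la, sol} and column 2 has {fa, do, re, sol, mi}, leaving only ti.
Row 2, column 2: row 2 has {fa, mi} and column 2 has {fa, do, re, ti, sol, mi}, leaving only la.
Row 2, column 1: row 2 has {fa, la, mi} and column 1 has {do, re, sol, mi}, leaving only ti.
Row 1, column 1: row 1 has {do, re, la, ti, sol} and column 1 has {do, re, ti, sol, mi}, leaving only fa.
Row 1, column 4: row 1 has {fa, do, re, la, ti, sol} and column 4 has {fa, do, la, ti}, leaving only mi.
Row 3, column 5: row 3 has {fa, do, la, ti, sol, mi} and column 5 has {fa, do, la, ti, mi}, leaving only re.
Row 2, column 5: row 2 has {fa, la, ti, mi} and column 5 has {fa, do, re, la, ti, mi}, leaving only sol.
Row 2, column 6: row 2 has {fa, la, ti, sol, mi} and column 6 has {fa, do, la, mi}, leaving only re.
Row 2, column 7: row 2 has {fa, re, la, ti, sol, mi} and column 7 has {fa, la, ti, sol, mi}, leaving only do.
So row 2 reads: ti la mi fa sol re do.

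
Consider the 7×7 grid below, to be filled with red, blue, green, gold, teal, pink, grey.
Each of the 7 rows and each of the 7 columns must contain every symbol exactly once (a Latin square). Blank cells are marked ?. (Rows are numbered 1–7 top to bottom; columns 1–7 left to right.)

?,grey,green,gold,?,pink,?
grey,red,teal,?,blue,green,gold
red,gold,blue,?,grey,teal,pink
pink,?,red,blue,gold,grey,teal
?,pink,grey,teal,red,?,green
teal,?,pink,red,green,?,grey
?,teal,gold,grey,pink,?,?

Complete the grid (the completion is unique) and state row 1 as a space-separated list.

Row 1, column 1: row 1 has {green, gold, pink, grey} and column 1 has {red, teal, pink, grey}, leaving only blue.
Row 1, column 5: row 1 has {blue, green, gold, pink, grey} and column 5 has {red, blue, green, gold, pink, grey}, leaving only teal.
Row 1, column 7: row 1 has {blue, green, gold, teal, pink, grey} and column 7 has {green, gold, teal, pink, grey}, leaving only red.
So row 1 reads: blue grey green gold teal pink red.

blue grey green gold teal pink red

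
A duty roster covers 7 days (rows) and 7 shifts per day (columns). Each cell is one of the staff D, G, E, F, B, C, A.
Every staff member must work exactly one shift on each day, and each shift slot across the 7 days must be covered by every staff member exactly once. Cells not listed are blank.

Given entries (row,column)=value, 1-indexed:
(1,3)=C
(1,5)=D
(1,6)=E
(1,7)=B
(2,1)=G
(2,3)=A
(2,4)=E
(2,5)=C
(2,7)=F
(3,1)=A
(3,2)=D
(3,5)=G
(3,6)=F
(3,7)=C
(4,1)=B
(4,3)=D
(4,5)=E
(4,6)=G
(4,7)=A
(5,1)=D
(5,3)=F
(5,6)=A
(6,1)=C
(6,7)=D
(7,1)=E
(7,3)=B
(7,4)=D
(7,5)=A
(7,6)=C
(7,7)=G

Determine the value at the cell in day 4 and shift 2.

C

Day 1, shift 1: day 1 has {D, E, B, C} and shift 1 has {D, G, E, B, C, A}, leaving only F.
Day 2, shift 2: day 2 has {G, E, F, C, A} and shift 2 has {D}, leaving only B.
Day 2, shift 6: day 2 has {G, E, F, B, C, A} and shift 6 has {G, E, F, C, A}, leaving only D.
Day 3, shift 3: day 3 has {D, G, F, C, A} and shift 3 has {D, F, B, C, A}, leaving only E.
Day 3, shift 4: day 3 has {D, G, E, F, C, A} and shift 4 has {D, E}, leaving only B.
Day 5, shift 5: day 5 has {D, F, A} and shift 5 has {D, G, E, C, A}, leaving only B.
Day 5, shift 7: day 5 has {D, F, B, A} and shift 7 has {D, G, F, B, C, A}, leaving only E.
Day 6, shift 3: day 6 has {D, C} and shift 3 has {D, E, F, B, C, A}, leaving only G.
Day 6, shift 5: day 6 has {D, G, C} and shift 5 has {D, G, E, B, C, A}, leaving only F.
Day 6, shift 4: day 6 has {D, G, F, C} and shift 4 has {D, E, B}, leaving only A.
Day 1, shift 4: day 1 has {D, E, F, B, C} and shift 4 has {D, E, B, A}, leaving only G.
Day 1, shift 2: day 1 has {D, G, E, F, B, C} and shift 2 has {D, B}, leaving only A.
Day 5, shift 4: day 5 has {D, E, F, B, A} and shift 4 has {D, G, E, B, A}, leaving only C.
Day 4, shift 4: day 4 has {D, G, E, B, A} and shift 4 has {D, G, E, B, C, A}, leaving only F.
Day 4 already has {D, G, E, F, B, A} and shift 2 already has {D, B, A}, so day 4, shift 2 must be C.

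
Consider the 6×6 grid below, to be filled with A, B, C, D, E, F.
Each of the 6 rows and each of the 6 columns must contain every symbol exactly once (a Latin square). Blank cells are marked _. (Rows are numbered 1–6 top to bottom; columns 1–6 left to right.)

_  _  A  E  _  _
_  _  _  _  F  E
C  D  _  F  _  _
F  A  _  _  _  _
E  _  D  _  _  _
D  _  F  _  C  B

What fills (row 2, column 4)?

D

Row 1, column 1: row 1 has {A, E} and column 1 has {C, D, E, F}, leaving only B.
Row 1, column 5: row 1 has {A, B, E} and column 5 has {C, F}, leaving only D.
Row 2, column 1: row 2 has {E, F} and column 1 has {B, C, D, E, F}, leaving only A.
Row 3, column 6: row 3 has {C, D, F} and column 6 has {B, E}, leaving only A.
Row 6, column 2: row 6 has {B, C, D, F} and column 2 has {A, D}, leaving only E.
Row 6, column 4: row 6 has {B, C, D, E, F} and column 4 has {E, F}, leaving only A.
Row 2, column 4 is narrowed to {B, C, D}.
If it were B, then row 2, column 3 would be left with no valid symbol.
If it were C, then row 2, column 3 would be left with no valid symbol.
So row 2, column 4 must be D.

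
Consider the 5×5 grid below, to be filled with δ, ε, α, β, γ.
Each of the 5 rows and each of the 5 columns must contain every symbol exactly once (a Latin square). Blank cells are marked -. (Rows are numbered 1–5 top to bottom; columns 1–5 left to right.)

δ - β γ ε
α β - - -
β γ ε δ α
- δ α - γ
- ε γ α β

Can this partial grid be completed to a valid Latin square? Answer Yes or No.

Row 5, column 1: row 5 together with column 1 already contain {δ, ε, α, β, γ} — every symbol — so nothing can go there. The grid has no valid completion.

No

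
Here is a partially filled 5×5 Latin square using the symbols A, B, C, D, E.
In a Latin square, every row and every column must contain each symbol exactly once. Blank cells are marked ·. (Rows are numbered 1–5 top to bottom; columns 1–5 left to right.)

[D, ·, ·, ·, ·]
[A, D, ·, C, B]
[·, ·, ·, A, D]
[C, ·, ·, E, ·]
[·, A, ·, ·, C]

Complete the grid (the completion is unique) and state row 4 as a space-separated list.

C B D E A

Row 4, column 2: row 4 has {C, E} and column 2 has {A, D}, leaving only B.
Row 4, column 5: row 4 has {B, C, E} and column 5 has {B, C, D}, leaving only A.
Row 4, column 3: row 4 has {A, B, C, E} and column 3 has {}, leaving only D.
So row 4 reads: C B D E A.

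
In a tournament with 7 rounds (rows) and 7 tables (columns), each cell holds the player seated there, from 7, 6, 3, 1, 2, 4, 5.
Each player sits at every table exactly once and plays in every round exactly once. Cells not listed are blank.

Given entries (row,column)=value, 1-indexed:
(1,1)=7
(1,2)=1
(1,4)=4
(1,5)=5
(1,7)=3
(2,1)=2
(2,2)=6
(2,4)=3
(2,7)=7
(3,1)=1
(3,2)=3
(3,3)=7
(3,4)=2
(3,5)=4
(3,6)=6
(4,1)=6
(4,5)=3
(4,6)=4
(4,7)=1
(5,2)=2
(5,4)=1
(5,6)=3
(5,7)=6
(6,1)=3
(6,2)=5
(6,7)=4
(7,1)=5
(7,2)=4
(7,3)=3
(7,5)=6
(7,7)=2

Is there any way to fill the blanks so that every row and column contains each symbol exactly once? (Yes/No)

Yes

No round or table among the givens repeats a symbol, and propagating forced cells runs into no contradiction.
One valid completion exists (for instance, 7 1 6 4 5 2 3 / 2 6 4 3 1 5 7 / 1 3 7 2 4 6 5 / 6 7 2 5 3 4 1 / 4 2 5 1 7 3 6 / 3 5 1 6 2 7 4 / 5 4 3 7 6 1 2).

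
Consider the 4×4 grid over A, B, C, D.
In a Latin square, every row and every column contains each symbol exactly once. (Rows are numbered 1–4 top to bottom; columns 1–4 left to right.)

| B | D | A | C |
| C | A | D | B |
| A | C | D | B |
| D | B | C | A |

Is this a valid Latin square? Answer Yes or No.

Every row is a permutation, but column 4 contains B twice (at rows 2 and 3).

No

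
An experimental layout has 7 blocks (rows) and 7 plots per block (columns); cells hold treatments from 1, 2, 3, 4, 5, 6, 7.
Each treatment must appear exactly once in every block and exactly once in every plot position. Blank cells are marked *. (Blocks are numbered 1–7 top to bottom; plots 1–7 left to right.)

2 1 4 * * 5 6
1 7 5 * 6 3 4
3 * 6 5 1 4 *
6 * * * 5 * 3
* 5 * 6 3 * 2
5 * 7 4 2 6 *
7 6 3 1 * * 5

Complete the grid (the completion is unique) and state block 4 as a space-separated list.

6 4 2 7 5 1 3

Block 1, plot 5: block 1 has {1, 2, 4, 5, 6} and plot 5 has {1, 2, 3, 5, 6}, leaving only 7.
Block 1, plot 4: block 1 has {1, 2, 4, 5, 6, 7} and plot 4 has {1, 4, 5, 6}, leaving only 3.
Block 2, plot 4: block 2 has {1, 3, 4, 5, 6, 7} and plot 4 has {1, 3, 4, 5, 6}, leaving only 2.
Block 4, plot 4: block 4 has {3, 5, 6} and plot 4 has {1, 2, 3, 4, 5, 6}, leaving only 7.
Block 3, plot 2: block 3 has {1, 3, 4, 5, 6} and plot 2 has {1, 5, 6, 7}, leaving only 2.
Block 4, plot 2: block 4 has {3, 5, 6, 7} and plot 2 has {1, 2, 5, 6, 7}, leaving only 4.
Block 3, plot 7: block 3 has {1, 2, 3, 4, 5, 6} and plot 7 has {2, 3, 4, 5, 6}, leaving only 7.
Block 5, plot 1: block 5 has {2, 3, 5, 6} and plot 1 has {1, 2, 3, 5, 6, 7}, leaving only 4.
Block 5, plot 3: block 5 has {2, 3, 4, 5, 6} and plot 3 has {3, 4, 5, 6, 7}, leaving only 1.
Block 4, plot 3: block 4 has {3, 4, 5, 6, 7} and plot 3 has {1, 3, 4, 5, 6, 7}, leaving only 2.
Block 4, plot 6: block 4 has {2, 3, 4, 5, 6, 7} and plot 6 has {3, 4, 5, 6}, leaving only 1.
So block 4 reads: 6 4 2 7 5 1 3.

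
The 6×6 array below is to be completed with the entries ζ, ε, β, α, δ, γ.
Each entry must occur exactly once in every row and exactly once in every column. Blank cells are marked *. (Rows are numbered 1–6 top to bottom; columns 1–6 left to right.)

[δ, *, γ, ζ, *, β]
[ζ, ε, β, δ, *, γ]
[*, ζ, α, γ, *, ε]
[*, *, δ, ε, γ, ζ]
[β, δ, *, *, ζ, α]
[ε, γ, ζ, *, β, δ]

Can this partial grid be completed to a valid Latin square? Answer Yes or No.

Row 3, column 1: row 3 together with column 1 already contain {ζ, ε, β, α, δ, γ} — every symbol — so nothing can go there. The grid has no valid completion.

No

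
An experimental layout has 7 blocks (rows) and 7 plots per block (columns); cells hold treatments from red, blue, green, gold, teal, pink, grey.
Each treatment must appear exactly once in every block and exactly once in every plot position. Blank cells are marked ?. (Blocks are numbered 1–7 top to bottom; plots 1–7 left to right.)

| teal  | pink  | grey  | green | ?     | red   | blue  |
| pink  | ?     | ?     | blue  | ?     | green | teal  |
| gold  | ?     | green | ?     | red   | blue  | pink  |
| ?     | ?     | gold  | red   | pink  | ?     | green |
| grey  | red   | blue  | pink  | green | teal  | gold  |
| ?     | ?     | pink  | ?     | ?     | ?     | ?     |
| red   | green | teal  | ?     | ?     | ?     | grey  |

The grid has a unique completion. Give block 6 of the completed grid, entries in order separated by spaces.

green blue pink grey teal gold red

Block 6, plot 7: block 6 has {pink} and plot 7 has {blue, green, gold, teal, pink, grey}, leaving only red.
Block 1, plot 5: block 1 has {red, blue, green, teal, pink, grey} and plot 5 has {red, green, pink}, leaving only gold.
Block 2, plot 3: block 2 has {blue, green, teal, pink} and plot 3 has {blue, green, gold, teal, pink, grey}, leaving only red.
Block 2, plot 5: block 2 has {red, blue, green, teal, pink} and plot 5 has {red, green, gold, pink}, leaving only grey.
Block 2, plot 2: block 2 has {red, blue, green, teal, pink, grey} and plot 2 has {red, green, pink}, leaving only gold.
Block 4, plot 1: block 4 has {red, green, gold, pink} and plot 1 has {red, gold, teal, pink, grey}, leaving only blue.
Block 6, plot 1: block 6 has {red, pink} and plot 1 has {red, blue, gold, teal, pink, grey}, leaving only green.
Block 4, plot 6: block 4 has {red, blue, green, gold, pink} and plot 6 has {red, blue, green, teal}, leaving only grey.
Block 6, plot 6: block 6 has {red, green, pink} and plot 6 has {red, blue, green, teal, grey}, leaving only gold.
Block 4, plot 2: block 4 has {red, blue, green, gold, pink, grey} and plot 2 has {red, green, gold, pink}, leaving only teal.
Block 3, plot 2: block 3 has {red, blue, green, gold, pink} and plot 2 has {red, green, gold, teal, pink}, leaving only grey.
Block 6, plot 2: block 6 has {red, green, gold, pink} and plot 2 has {red, green, gold, teal, pink, grey}, leaving only blue.
Block 6, plot 5: block 6 has {red, blue, green, gold, pink} and plot 5 has {red, green, gold, pink, grey}, leaving only teal.
Block 6, plot 4: block 6 has {red, blue, green, gold, teal, pink} and plot 4 has {red, blue, green, pink}, leaving only grey.
So block 6 reads: green blue pink grey teal gold red.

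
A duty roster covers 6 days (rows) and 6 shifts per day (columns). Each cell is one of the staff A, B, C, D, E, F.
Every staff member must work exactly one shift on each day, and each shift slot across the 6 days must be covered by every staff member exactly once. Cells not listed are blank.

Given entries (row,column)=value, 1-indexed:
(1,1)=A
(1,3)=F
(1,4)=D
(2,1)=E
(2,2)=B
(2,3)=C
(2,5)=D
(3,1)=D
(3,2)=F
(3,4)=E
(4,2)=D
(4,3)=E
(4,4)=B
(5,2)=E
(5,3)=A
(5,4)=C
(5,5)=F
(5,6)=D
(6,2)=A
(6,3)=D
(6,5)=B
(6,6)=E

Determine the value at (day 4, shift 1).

F

Day 1, shift 2: day 1 has {A, D, F} and shift 2 has {A, B, D, E, F}, leaving only C.
Day 1, shift 5: day 1 has {A, C, D, F} and shift 5 has {B, D, F}, leaving only E.
Day 1, shift 6: day 1 has {A, C, D, E, F} and shift 6 has {D, E}, leaving only B.
Day 3, shift 3: day 3 has {D, E, F} and shift 3 has {A, C, D, E, F}, leaving only B.
Day 5, shift 1: day 5 has {A, C, D, E, F} and shift 1 has {A, D, E}, leaving only B.
Day 6, shift 4: day 6 has {A, B, D, E} and shift 4 has {B, C, D, E}, leaving only F.
Day 2, shift 4: day 2 has {B, C, D, E} and shift 4 has {B, C, D, E, F}, leaving only A.
Day 2, shift 6: day 2 has {A, B, C, D, E} and shift 6 has {B, D, E}, leaving only F.
Day 6, shift 1: day 6 has {A, B, D, E, F} and shift 1 has {A, B, D, E}, leaving only C.
Day 4 already has {B, D, E} and shift 1 already has {A, B, C, D, E}, so day 4, shift 1 must be F.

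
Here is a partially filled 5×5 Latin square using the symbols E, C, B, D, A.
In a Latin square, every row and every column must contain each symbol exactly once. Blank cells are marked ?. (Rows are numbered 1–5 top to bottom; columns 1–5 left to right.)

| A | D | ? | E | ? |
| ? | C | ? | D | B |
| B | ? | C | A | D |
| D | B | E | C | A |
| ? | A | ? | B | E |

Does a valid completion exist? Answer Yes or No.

Yes

No row or column among the givens repeats a symbol, and propagating forced cells runs into no contradiction.
One valid completion exists (for instance, A D B E C / E C A D B / B E C A D / D B E C A / C A D B E).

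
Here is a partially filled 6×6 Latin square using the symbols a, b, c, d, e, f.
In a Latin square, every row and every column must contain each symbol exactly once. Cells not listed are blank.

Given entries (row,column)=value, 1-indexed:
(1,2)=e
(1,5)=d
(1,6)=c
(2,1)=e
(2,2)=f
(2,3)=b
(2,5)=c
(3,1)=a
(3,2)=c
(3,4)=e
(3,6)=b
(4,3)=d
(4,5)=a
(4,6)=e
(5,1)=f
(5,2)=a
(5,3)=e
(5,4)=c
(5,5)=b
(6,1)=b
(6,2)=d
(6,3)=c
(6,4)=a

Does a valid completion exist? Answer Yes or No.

Row 1, column 1: row 1 together with column 1 already contain {a, b, c, d, e, f} — every symbol — so nothing can go there. The grid has no valid completion.

No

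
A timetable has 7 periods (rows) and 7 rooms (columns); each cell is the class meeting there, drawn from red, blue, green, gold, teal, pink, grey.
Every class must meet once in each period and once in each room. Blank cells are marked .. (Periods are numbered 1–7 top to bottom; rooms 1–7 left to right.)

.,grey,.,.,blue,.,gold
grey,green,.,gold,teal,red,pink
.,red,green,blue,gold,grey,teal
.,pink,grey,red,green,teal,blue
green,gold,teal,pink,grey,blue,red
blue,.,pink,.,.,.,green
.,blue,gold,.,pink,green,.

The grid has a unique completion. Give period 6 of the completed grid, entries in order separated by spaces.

Period 6, room 2: period 6 has {blue, green, pink} and room 2 has {red, blue, green, gold, pink, grey}, leaving only teal.
Period 6, room 4: period 6 has {blue, green, teal, pink} and room 4 has {red, blue, gold, pink}, leaving only grey.
Period 6, room 5: period 6 has {blue, green, teal, pink, grey} and room 5 has {blue, green, gold, teal, pink, grey}, leaving only red.
Period 6, room 6: period 6 has {red, blue, green, teal, pink, grey} and room 6 has {red, blue, green, teal, grey}, leaving only gold.
So period 6 reads: blue teal pink grey red gold green.

blue teal pink grey red gold green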